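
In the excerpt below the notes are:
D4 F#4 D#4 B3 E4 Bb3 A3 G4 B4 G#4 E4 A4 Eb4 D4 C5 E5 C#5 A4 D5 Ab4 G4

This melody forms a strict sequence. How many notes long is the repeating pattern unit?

7

There are 21 notes; a 7-note unit gives 3 cells:
D4 F#4 D#4 B3 E4 Bb3 A3 | G4 B4 G#4 E4 A4 Eb4 D4 | C5 E5 C#5 A4 D5 Ab4 G4
Each cell is the previous one up a 4th — so the unit is 7 notes.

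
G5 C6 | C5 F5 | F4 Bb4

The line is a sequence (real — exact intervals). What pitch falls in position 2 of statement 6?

Db3

Grouping in 2s, the 2nd note of each cell is C6, F5, Bb4.
Each moves down a 5th. Continuing: Eb4 → Ab3 → Db3.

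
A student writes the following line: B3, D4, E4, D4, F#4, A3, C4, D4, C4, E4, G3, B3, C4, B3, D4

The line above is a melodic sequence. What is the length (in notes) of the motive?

There are 15 notes; a 5-note unit gives 3 cells:
B3 D4 E4 D4 F#4 | A3 C4 D4 C4 E4 | G3 B3 C4 B3 D4
Every group is a transposition down a 2nd of the one before; no shorter unit works.

5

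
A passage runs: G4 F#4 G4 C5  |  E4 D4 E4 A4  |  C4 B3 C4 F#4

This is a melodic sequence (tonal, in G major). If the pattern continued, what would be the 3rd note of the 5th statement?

F#3

Grouping in 4s, the 3rd note of each cell is G4, E4, C4.
Extending down a 3rd: A3 → F#3.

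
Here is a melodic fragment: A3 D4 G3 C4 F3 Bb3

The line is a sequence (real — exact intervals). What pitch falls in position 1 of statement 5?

The unit is 2 notes. Position-1 pitches of the 3 shown cells: A3, G3, F3.
Extending down a 2nd: Eb3 → Db3.

Db3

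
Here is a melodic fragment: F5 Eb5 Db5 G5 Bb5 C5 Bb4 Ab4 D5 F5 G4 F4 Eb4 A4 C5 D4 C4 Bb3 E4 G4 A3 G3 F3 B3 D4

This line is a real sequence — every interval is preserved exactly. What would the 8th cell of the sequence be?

F#2 E2 D2 G#2 B2

The 5-note cells begin on F5, C5, G4, D4, A3 — each down a 4th from the last.
Extending down a 4th: E3 → B2 → F#2.
From F#2 the exact shape gives F#2 E2 D2 G#2 B2.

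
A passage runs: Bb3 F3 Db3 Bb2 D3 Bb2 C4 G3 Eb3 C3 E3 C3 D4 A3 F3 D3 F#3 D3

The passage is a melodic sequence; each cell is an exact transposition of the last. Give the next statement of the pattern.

E4 B3 G3 E3 G#3 E3

Unit = 6 notes; the statements start on Bb3, C4, D4, moving up a 2nd each time.
So cell 4 is E4 B3 G3 E3 G#3 E3.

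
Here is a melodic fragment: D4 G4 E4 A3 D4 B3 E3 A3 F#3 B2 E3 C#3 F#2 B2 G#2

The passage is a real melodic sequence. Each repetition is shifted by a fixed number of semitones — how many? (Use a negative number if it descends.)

-5

Unit = 3 notes; the statements start on D4, A3, E3, B2, F#2, moving down a 4th each time.
D4→A3 is 57 − 62 = -5 semitones.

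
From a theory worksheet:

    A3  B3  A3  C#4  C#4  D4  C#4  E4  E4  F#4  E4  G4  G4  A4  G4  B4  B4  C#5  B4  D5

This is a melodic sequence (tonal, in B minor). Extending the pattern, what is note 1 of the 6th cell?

D5

With 4-note cells, note 1 of each statement runs A3, C#4, E4, G4, B4.
From B4, up a 3rd gives D5.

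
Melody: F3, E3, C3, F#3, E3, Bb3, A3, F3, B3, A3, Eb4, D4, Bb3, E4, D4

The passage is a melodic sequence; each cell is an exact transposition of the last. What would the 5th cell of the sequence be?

Taking 5-note groups, the heads are F3, Bb3, Eb4: the pattern moves up a 4th.
Extending up a 4th: Ab4 → Db5.
From Db5 the exact shape gives Db5 C5 Ab4 D5 C5.

Db5 C5 Ab4 D5 C5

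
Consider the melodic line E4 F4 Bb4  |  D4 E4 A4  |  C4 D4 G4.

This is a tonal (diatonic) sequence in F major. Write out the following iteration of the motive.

Bb3 C4 F4

With a 3-note motive the entries are E4, D4, C4, each down a 2nd from the previous.
So cell 4 is Bb3 C4 F4.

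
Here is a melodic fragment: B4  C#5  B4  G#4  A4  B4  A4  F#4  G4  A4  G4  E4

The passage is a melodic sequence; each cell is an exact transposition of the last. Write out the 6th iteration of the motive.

Db4 Eb4 Db4 Bb3

Taking 4-note groups, the heads are B4, A4, G4: the pattern moves down a 2nd.
Carrying on: F4 → Eb4 → Db4.
Statement 6 starts on Db4 and keeps the same exact contour: Db4 Eb4 Db4 Bb3.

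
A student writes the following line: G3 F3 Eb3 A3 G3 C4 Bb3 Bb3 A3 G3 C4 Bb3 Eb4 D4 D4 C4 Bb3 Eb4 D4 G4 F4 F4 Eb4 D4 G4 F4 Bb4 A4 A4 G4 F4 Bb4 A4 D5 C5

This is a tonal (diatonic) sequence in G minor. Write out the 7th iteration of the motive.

With a 7-note motive the entries are G3, Bb3, D4, F4, A4, each up a 3rd from the previous.
Carrying on: C5 → Eb5.
So cell 7 is Eb5 D5 C5 F5 Eb5 A5 G5.

Eb5 D5 C5 F5 Eb5 A5 G5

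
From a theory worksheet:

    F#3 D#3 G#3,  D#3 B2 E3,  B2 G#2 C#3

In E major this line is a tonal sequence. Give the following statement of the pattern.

The 3-note cells begin on F#3, D#3, B2 — each down a 3rd from the last.
From G#2 the diatonic shape gives G#2 E2 A2.

G#2 E2 A2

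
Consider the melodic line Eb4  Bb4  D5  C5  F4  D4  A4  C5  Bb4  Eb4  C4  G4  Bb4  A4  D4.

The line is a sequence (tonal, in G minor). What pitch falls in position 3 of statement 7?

The unit is 5 notes. Position-3 pitches of the 3 shown cells: D5, C5, Bb4.
Each moves down a 2nd. Continuing: A4 → G4 → F4 → Eb4.

Eb4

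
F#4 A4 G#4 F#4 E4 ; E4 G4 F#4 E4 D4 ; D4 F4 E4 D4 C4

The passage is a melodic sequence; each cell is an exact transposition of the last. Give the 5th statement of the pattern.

Bb3 Db4 C4 Bb3 Ab3

Unit = 5 notes; the statements start on F#4, E4, D4, moving down a 2nd each time.
Extending down a 2nd: C4 → Bb3.
From Bb3 the exact shape gives Bb3 Db4 C4 Bb3 Ab3.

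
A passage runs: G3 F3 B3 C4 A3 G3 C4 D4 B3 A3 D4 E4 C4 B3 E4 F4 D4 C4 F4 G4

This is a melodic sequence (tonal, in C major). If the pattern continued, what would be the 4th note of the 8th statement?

The unit is 4 notes. Position-4 pitches of the 5 shown cells: C4, D4, E4, F4, G4.
Extending up a 2nd: A4 → B4 → C5.

C5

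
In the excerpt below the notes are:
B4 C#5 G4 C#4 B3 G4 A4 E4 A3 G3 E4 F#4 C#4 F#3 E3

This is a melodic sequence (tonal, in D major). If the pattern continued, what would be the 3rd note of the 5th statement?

F#3

With 5-note cells, note 3 of each statement runs G4, E4, C#4.
Extending down a 3rd: A3 → F#3.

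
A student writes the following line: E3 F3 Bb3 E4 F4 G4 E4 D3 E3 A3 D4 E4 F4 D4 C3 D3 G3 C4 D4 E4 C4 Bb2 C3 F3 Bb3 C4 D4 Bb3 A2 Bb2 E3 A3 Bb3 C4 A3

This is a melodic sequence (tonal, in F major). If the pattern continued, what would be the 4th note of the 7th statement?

F3

Grouping in 7s, the 4th note of each cell is E4, D4, C4, Bb3, A3.
Carrying that down a 2nd forward: G3 → F3.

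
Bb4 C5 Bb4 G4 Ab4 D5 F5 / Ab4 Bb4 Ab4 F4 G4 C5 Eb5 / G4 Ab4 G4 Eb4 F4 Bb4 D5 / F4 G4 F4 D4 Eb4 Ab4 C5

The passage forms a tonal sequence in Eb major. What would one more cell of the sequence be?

Eb4 F4 Eb4 C4 D4 G4 Bb4

The 7-note cells begin on Bb4, Ab4, G4, F4 — each down a 2nd from the last.
So cell 5 is Eb4 F4 Eb4 C4 D4 G4 Bb4.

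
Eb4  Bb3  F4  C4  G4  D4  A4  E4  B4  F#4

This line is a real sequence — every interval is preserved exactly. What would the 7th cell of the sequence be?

D#5 A#4

Unit = 2 notes; the statements start on Eb4, F4, G4, A4, B4, moving up a 2nd each time.
Continuing the starts: C#5 → D#5.
So cell 7 is D#5 A#4.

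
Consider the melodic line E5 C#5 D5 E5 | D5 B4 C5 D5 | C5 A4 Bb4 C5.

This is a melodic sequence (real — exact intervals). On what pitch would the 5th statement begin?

The 4-note cells begin on E5, D5, C5 — each down a 2nd from the last.
Continuing: Bb4 → Ab4. Statement 5 starts on Ab4.

Ab4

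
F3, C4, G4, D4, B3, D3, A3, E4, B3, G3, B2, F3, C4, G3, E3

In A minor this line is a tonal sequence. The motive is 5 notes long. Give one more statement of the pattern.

Unit = 5 notes; the statements start on F3, D3, B2, moving down a 3rd each time.
So cell 4 is G2 D3 A3 E3 C3.

G2 D3 A3 E3 C3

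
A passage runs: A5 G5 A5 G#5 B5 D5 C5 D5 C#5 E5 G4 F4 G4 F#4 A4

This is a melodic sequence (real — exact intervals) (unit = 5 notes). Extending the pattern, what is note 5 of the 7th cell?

F2

Grouping in 5s, the 5th note of each cell is B5, E5, A4.
Each moves down a 5th. Continuing: D4 → G3 → C3 → F2.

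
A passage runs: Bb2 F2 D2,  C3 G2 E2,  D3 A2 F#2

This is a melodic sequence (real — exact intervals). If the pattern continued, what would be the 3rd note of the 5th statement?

A#2

Grouping in 3s, the 3rd note of each cell is D2, E2, F#2.
Each moves up a 2nd. Continuing: G#2 → A#2.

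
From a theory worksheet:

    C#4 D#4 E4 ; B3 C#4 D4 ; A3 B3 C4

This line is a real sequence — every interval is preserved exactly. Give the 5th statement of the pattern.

F3 G3 Ab3

With a 3-note motive the entries are C#4, B3, A3, each down a 2nd from the previous.
Carrying on: G3 → F3.
So cell 5 is F3 G3 Ab3.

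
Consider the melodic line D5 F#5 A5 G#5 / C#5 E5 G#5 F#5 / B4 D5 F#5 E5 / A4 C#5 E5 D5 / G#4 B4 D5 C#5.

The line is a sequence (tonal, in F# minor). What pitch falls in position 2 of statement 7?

G#4

The unit is 4 notes. Position-2 pitches of the 5 shown cells: F#5, E5, D5, C#5, B4.
Carrying that down a 2nd forward: A4 → G#4.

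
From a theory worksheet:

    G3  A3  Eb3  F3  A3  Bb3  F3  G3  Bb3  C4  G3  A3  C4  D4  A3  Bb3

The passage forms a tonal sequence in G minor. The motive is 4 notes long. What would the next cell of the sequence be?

The 4-note cells begin on G3, A3, Bb3, C4 — each up a 2nd from the last.
Statement 5 starts on D4 and keeps the same diatonic contour: D4 Eb4 Bb3 C4.

D4 Eb4 Bb3 C4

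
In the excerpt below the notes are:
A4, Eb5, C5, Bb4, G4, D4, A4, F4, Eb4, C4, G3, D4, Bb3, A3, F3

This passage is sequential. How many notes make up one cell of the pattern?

15 notes total. Splitting into 3 groups of 5:
A4 Eb5 C5 Bb4 G4 | D4 A4 F4 Eb4 C4 | G3 D4 Bb3 A3 F3
Each cell is the previous one down a 5th — so the unit is 5 notes.

5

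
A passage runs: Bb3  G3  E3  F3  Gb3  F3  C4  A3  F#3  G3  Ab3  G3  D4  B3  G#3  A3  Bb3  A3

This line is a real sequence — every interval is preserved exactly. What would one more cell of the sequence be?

E4 C#4 A#3 B3 C4 B3

Unit = 6 notes; the statements start on Bb3, C4, D4, moving up a 2nd each time.
Statement 4 starts on E4 and keeps the same exact contour: E4 C#4 A#3 B3 C4 B3.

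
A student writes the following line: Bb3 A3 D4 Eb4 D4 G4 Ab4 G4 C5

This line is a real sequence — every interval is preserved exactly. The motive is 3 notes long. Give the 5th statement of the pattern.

With a 3-note motive the entries are Bb3, Eb4, Ab4, each up a 4th from the previous.
Carrying on: Db5 → Gb5.
So cell 5 is Gb5 F5 Bb5.

Gb5 F5 Bb5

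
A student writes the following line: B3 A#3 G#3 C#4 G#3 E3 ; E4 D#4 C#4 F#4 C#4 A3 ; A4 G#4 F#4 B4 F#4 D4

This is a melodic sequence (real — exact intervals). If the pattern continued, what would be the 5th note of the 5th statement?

E5

With 6-note cells, note 5 of each statement runs G#3, C#4, F#4.
Each moves up a 4th. Continuing: B4 → E5.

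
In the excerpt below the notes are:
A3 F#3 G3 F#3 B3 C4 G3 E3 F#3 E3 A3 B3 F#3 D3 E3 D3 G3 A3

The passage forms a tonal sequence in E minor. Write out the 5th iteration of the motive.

The 6-note cells begin on A3, G3, F#3 — each down a 2nd from the last.
Carrying on: E3 → D3.
From D3 the diatonic shape gives D3 B2 C3 B2 E3 F#3.

D3 B2 C3 B2 E3 F#3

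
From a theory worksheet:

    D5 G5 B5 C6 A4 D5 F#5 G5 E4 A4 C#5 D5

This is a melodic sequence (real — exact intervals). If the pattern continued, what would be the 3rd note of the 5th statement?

Grouping in 4s, the 3rd note of each cell is B5, F#5, C#5.
Extending down a 4th: G#4 → D#4.

D#4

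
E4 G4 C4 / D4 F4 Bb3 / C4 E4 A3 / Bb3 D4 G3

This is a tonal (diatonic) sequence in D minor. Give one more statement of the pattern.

A3 C4 F3

The 3-note cells begin on E4, D4, C4, Bb3 — each down a 2nd from the last.
So cell 5 is A3 C4 F3.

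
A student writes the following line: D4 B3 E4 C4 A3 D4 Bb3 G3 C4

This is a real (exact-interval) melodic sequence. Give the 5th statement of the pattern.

Gb3 Eb3 Ab3

The 3-note cells begin on D4, C4, Bb3 — each down a 2nd from the last.
Continuing the starts: Ab3 → Gb3.
From Gb3 the exact shape gives Gb3 Eb3 Ab3.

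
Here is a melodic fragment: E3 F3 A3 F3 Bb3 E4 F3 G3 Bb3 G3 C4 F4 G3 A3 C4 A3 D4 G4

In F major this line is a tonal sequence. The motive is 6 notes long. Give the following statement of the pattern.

A3 Bb3 D4 Bb3 E4 A4

Taking 6-note groups, the heads are E3, F3, G3: the pattern moves up a 2nd.
From A3 the diatonic shape gives A3 Bb3 D4 Bb3 E4 A4.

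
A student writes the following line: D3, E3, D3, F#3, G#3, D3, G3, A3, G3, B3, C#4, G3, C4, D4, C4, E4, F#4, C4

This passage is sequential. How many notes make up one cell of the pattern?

There are 18 notes; a 6-note unit gives 3 cells:
D3 E3 D3 F#3 G#3 D3 | G3 A3 G3 B3 C#4 G3 | C4 D4 C4 E4 F#4 C4
Each cell is the previous one up a 4th — so the unit is 6 notes.

6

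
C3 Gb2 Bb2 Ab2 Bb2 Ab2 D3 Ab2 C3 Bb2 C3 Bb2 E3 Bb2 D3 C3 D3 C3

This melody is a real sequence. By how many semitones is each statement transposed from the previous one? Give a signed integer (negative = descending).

2

The 6-note cells begin on C3, D3, E3 — each up a 2nd from the last.
Counting half-steps from C3 to D3: 2.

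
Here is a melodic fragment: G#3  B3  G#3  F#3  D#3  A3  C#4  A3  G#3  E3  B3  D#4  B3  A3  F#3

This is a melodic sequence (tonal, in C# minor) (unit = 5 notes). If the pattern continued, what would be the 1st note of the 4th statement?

The unit is 5 notes. Position-1 pitches of the 3 shown cells: G#3, A3, B3.
Each moves up a 2nd; the next is C#4.

C#4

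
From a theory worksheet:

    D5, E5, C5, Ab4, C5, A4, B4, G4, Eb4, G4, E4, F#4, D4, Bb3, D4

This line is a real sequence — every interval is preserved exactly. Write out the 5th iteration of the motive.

F#3 G#3 E3 C3 E3

The 5-note cells begin on D5, A4, E4 — each down a 4th from the last.
Continuing the starts: B3 → F#3.
Statement 5 starts on F#3 and keeps the same exact contour: F#3 G#3 E3 C3 E3.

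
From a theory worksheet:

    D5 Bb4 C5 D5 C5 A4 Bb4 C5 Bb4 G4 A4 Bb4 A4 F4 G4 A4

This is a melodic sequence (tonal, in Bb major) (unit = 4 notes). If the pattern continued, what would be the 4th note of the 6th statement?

F4

With 4-note cells, note 4 of each statement runs D5, C5, Bb4, A4.
Each moves down a 2nd. Continuing: G4 → F4.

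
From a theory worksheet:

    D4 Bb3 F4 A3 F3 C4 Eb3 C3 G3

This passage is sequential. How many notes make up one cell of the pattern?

Try groups of 3 (3 cells in 9 notes):
D4 Bb3 F4 | A3 F3 C4 | Eb3 C3 G3
Every group is a transposition down a 4th of the one before; no shorter unit works.

3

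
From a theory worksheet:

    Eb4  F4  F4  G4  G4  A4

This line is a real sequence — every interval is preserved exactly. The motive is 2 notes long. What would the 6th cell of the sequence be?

C#5 D#5

Unit = 2 notes; the statements start on Eb4, F4, G4, moving up a 2nd each time.
Carrying on: A4 → B4 → C#5.
From C#5 the exact shape gives C#5 D#5.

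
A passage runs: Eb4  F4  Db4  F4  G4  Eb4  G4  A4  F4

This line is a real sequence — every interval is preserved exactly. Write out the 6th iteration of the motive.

C#5 D#5 B4

The 3-note cells begin on Eb4, F4, G4 — each up a 2nd from the last.
Extending up a 2nd: A4 → B4 → C#5.
So cell 6 is C#5 D#5 B4.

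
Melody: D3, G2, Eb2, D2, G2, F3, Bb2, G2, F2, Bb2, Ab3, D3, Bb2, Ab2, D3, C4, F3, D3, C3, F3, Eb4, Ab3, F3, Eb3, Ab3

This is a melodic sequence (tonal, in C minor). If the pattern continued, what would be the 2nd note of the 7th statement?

With 5-note cells, note 2 of each statement runs G2, Bb2, D3, F3, Ab3.
Each moves up a 3rd. Continuing: C4 → Eb4.

Eb4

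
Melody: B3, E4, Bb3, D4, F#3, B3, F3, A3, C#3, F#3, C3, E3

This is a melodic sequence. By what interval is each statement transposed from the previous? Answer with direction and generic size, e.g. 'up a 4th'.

down a 4th

Taking 4-note groups, the heads are B3, F#3, C#3: the pattern moves down a 4th.
From B3 to F#3: down a 4th.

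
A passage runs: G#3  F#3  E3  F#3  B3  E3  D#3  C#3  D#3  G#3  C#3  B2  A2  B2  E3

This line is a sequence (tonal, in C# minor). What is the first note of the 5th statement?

Taking 5-note groups, the heads are G#3, E3, C#3: the pattern moves down a 3rd.
Continuing: A2 → F#2. Statement 5 starts on F#2.

F#2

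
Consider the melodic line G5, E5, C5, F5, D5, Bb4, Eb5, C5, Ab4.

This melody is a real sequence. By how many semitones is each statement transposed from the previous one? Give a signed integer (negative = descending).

Taking 3-note groups, the heads are G5, F5, Eb5: the pattern moves down a 2nd.
Counting half-steps from G5 to F5: -2.

-2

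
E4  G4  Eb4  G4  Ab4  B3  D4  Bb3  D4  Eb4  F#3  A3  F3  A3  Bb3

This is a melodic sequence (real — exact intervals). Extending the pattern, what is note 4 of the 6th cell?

The unit is 5 notes. Position-4 pitches of the 3 shown cells: G4, D4, A3.
Each moves down a 4th. Continuing: E3 → B2 → F#2.

F#2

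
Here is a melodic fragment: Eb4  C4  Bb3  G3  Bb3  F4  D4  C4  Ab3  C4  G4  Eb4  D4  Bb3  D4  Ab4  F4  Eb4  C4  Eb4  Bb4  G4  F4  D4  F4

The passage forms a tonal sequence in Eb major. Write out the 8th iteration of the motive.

With a 5-note motive the entries are Eb4, F4, G4, Ab4, Bb4, each up a 2nd from the previous.
Continuing the starts: C5 → D5 → Eb5.
Statement 8 starts on Eb5 and keeps the same diatonic contour: Eb5 C5 Bb4 G4 Bb4.

Eb5 C5 Bb4 G4 Bb4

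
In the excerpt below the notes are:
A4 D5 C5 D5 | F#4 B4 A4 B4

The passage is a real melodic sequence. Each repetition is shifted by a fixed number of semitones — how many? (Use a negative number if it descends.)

-3

With a 4-note motive the entries are A4, F#4, each down a 3rd from the previous.
A4 to F#4 spans -3 semitones.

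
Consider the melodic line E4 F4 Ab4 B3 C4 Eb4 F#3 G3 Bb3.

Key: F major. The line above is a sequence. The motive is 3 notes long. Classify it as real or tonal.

Each cell has the same semitone pattern (1, 3) — intervals are preserved exactly.
And Ab4 lies outside F major, so the sequence is real rather than tonal.

real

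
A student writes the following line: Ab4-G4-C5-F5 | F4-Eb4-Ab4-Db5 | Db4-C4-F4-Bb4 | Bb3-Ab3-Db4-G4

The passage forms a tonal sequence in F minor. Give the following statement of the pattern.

G3 F3 Bb3 Eb4

Taking 4-note groups, the heads are Ab4, F4, Db4, Bb3: the pattern moves down a 3rd.
From G3 the diatonic shape gives G3 F3 Bb3 Eb4.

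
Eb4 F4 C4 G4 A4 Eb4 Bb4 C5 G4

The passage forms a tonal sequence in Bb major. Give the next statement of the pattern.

The 3-note cells begin on Eb4, G4, Bb4 — each up a 3rd from the last.
So cell 4 is D5 Eb5 Bb4.

D5 Eb5 Bb4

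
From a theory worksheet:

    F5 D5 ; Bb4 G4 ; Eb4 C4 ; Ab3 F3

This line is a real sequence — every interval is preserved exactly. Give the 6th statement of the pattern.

Gb2 Eb2

Taking 2-note groups, the heads are F5, Bb4, Eb4, Ab3: the pattern moves down a 5th.
Continuing the starts: Db3 → Gb2.
Statement 6 starts on Gb2 and keeps the same exact contour: Gb2 Eb2.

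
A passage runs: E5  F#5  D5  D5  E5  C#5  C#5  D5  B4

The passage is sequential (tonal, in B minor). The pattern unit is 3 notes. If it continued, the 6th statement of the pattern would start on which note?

With a 3-note motive the entries are E5, D5, C#5, each down a 2nd from the previous.
Continuing: B4 → A4 → G4. Statement 6 starts on G4.

G4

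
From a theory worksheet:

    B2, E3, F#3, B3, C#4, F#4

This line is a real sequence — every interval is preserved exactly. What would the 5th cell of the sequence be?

D#5 G#5

Taking 2-note groups, the heads are B2, F#3, C#4: the pattern moves up a 5th.
Extending up a 5th: G#4 → D#5.
From D#5 the exact shape gives D#5 G#5.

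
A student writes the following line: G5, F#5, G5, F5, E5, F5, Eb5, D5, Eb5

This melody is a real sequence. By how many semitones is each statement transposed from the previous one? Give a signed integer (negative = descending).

-2

Taking 3-note groups, the heads are G5, F5, Eb5: the pattern moves down a 2nd.
G5 to F5 spans -2 semitones.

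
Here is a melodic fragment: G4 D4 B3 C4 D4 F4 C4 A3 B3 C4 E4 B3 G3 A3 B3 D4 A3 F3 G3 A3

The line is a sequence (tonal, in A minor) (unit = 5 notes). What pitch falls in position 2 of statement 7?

E3

The unit is 5 notes. Position-2 pitches of the 4 shown cells: D4, C4, B3, A3.
Carrying that down a 2nd forward: G3 → F3 → E3.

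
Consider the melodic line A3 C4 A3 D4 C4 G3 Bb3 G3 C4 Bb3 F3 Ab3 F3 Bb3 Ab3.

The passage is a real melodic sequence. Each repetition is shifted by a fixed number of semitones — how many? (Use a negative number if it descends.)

-2

Unit = 5 notes; the statements start on A3, G3, F3, moving down a 2nd each time.
A3→G3 is 55 − 57 = -2 semitones.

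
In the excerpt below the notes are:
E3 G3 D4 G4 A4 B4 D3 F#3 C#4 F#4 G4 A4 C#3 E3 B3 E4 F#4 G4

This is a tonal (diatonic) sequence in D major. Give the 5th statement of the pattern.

The 6-note cells begin on E3, D3, C#3 — each down a 2nd from the last.
Continuing the starts: B2 → A2.
So cell 5 is A2 C#3 G3 C#4 D4 E4.

A2 C#3 G3 C#4 D4 E4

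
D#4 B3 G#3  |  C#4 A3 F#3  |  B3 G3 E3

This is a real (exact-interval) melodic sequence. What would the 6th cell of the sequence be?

Taking 3-note groups, the heads are D#4, C#4, B3: the pattern moves down a 2nd.
Continuing the starts: A3 → G3 → F3.
Statement 6 starts on F3 and keeps the same exact contour: F3 Db3 Bb2.

F3 Db3 Bb2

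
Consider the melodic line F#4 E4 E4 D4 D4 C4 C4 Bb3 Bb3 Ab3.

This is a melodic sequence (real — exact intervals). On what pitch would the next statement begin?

Unit = 2 notes; the statements start on F#4, E4, D4, C4, Bb3, moving down a 2nd each time.
One more step down a 2nd gives Ab3.

Ab3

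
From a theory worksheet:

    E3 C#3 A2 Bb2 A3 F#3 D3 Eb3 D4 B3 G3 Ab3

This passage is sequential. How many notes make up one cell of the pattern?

4

Try groups of 4 (3 cells in 12 notes):
E3 C#3 A2 Bb2 | A3 F#3 D3 Eb3 | D4 B3 G3 Ab3
That's a consistent up a 4th shift per cell, and no other grouping gives one.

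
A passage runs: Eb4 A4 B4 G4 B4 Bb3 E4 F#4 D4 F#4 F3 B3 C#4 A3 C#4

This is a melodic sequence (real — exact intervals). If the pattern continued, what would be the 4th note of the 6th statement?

F#2

The unit is 5 notes. Position-4 pitches of the 3 shown cells: G4, D4, A3.
Carrying that down a 4th forward: E3 → B2 → F#2.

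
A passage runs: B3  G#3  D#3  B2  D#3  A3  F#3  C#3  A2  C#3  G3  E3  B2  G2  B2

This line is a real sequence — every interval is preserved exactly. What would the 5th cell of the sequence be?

Unit = 5 notes; the statements start on B3, A3, G3, moving down a 2nd each time.
Continuing the starts: F3 → Eb3.
So cell 5 is Eb3 C3 G2 Eb2 G2.

Eb3 C3 G2 Eb2 G2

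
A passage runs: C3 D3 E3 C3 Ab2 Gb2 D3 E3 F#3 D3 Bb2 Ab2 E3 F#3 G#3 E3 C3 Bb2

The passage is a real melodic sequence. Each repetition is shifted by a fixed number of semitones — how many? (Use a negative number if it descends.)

2

Unit = 6 notes; the statements start on C3, D3, E3, moving up a 2nd each time.
Counting half-steps from C3 to D3: 2.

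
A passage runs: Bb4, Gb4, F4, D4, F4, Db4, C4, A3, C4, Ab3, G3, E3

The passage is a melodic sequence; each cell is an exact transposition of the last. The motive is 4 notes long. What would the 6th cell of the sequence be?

A2 F2 E2 C#2

Unit = 4 notes; the statements start on Bb4, F4, C4, moving down a 4th each time.
Carrying on: G3 → D3 → A2.
So cell 6 is A2 F2 E2 C#2.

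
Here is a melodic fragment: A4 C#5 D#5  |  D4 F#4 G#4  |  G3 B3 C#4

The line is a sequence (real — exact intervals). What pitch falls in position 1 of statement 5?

F2

The unit is 3 notes. Position-1 pitches of the 3 shown cells: A4, D4, G3.
Extending down a 5th: C3 → F2.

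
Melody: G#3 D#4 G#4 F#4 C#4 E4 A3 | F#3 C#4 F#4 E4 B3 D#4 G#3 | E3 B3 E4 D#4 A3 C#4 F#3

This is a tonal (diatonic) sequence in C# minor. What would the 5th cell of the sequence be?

C#3 G#3 C#4 B3 F#3 A3 D#3

With a 7-note motive the entries are G#3, F#3, E3, each down a 2nd from the previous.
Carrying on: D#3 → C#3.
So cell 5 is C#3 G#3 C#4 B3 F#3 A3 D#3.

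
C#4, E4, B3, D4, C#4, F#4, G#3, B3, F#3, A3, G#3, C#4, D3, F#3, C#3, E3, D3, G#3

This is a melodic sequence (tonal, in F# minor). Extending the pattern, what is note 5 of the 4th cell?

A2

The unit is 6 notes. Position-5 pitches of the 3 shown cells: C#4, G#3, D3.
One more down a 4th gives A2.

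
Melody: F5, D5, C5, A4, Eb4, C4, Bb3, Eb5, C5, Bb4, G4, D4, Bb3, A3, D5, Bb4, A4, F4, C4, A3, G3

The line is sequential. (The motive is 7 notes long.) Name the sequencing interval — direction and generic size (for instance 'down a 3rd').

Taking 7-note groups, the heads are F5, Eb5, D5: the pattern moves down a 2nd.
From F5 to Eb5: down a 2nd.

down a 2nd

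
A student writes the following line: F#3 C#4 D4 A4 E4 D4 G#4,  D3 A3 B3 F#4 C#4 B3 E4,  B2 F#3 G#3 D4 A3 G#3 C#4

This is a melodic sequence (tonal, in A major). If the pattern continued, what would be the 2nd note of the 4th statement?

D3

The unit is 7 notes. Position-2 pitches of the 3 shown cells: C#4, A3, F#3.
From F#3, down a 3rd gives D3.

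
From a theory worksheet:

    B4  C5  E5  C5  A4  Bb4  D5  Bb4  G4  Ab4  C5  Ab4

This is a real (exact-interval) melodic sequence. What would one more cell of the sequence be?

With a 4-note motive the entries are B4, A4, G4, each down a 2nd from the previous.
From F4 the exact shape gives F4 Gb4 Bb4 Gb4.

F4 Gb4 Bb4 Gb4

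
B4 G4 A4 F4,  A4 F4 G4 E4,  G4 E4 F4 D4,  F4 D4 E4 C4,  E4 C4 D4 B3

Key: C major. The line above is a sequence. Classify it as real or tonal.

tonal

Every note is diatonic to C major.
Cell 1 has -4 semitones from note 3 to 4, but cell 2 has -3 — the interval quality changes while the contour stays the same, which is the hallmark of a tonal sequence.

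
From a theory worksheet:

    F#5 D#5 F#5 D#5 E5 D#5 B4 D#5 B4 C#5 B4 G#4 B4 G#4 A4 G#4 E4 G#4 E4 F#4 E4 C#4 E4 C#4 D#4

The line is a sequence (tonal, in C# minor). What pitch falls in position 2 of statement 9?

B2

The unit is 5 notes. Position-2 pitches of the 5 shown cells: D#5, B4, G#4, E4, C#4.
Each moves down a 3rd. Continuing: A3 → F#3 → D#3 → B2.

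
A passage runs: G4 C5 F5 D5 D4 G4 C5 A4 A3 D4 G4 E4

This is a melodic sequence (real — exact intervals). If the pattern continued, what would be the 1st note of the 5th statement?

B2

The unit is 4 notes. Position-1 pitches of the 3 shown cells: G4, D4, A3.
Carrying that down a 4th forward: E3 → B2.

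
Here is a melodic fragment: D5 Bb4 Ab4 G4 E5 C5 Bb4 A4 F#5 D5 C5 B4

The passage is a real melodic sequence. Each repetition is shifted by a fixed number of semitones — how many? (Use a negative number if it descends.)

2

Unit = 4 notes; the statements start on D5, E5, F#5, moving up a 2nd each time.
D5→E5 is 76 − 74 = 2 semitones.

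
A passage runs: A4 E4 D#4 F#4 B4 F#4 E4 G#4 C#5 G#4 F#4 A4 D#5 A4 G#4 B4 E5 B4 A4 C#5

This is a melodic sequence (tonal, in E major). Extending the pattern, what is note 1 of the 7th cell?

G#5

The unit is 4 notes. Position-1 pitches of the 5 shown cells: A4, B4, C#5, D#5, E5.
Carrying that up a 2nd forward: F#5 → G#5.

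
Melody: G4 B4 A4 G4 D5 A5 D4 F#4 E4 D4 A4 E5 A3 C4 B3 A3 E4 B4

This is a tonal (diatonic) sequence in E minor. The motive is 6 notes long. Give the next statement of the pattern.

E3 G3 F#3 E3 B3 F#4

Unit = 6 notes; the statements start on G4, D4, A3, moving down a 4th each time.
So cell 4 is E3 G3 F#3 E3 B3 F#4.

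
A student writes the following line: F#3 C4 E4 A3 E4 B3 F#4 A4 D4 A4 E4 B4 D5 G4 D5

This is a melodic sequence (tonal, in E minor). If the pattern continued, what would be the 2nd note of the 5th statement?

A5

Grouping in 5s, the 2nd note of each cell is C4, F#4, B4.
Extending up a 4th: E5 → A5.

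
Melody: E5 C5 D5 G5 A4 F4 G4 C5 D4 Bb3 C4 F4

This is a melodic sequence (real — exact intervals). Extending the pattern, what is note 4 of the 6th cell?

Ab2

The unit is 4 notes. Position-4 pitches of the 3 shown cells: G5, C5, F4.
Carrying that down a 5th forward: Bb3 → Eb3 → Ab2.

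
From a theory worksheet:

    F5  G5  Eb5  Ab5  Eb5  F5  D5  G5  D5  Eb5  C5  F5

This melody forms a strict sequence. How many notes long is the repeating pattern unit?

There are 12 notes; a 4-note unit gives 3 cells:
F5 G5 Eb5 Ab5 | Eb5 F5 D5 G5 | D5 Eb5 C5 F5
Every group is a transposition down a 2nd of the one before; no shorter unit works.

4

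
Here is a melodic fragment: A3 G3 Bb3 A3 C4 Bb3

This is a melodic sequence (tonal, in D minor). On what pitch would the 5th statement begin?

Taking 2-note groups, the heads are A3, Bb3, C4: the pattern moves up a 2nd.
Extending the heads up a 2nd: D4 → E4.

E4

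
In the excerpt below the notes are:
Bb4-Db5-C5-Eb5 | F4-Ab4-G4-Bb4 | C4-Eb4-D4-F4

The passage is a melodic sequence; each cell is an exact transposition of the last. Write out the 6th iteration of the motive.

With a 4-note motive the entries are Bb4, F4, C4, each down a 4th from the previous.
Carrying on: G3 → D3 → A2.
Statement 6 starts on A2 and keeps the same exact contour: A2 C3 B2 D3.

A2 C3 B2 D3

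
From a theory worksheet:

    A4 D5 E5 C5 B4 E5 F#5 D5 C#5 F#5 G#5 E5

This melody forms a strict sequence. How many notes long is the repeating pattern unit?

12 notes total. Splitting into 3 groups of 4:
A4 D5 E5 C5 | B4 E5 F#5 D5 | C#5 F#5 G#5 E5
Each cell is the previous one up a 2nd — so the unit is 4 notes.

4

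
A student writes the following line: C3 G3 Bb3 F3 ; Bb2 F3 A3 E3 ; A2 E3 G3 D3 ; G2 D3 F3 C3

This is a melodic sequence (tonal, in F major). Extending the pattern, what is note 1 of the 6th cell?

The unit is 4 notes. Position-1 pitches of the 4 shown cells: C3, Bb2, A2, G2.
Carrying that down a 2nd forward: F2 → E2.

E2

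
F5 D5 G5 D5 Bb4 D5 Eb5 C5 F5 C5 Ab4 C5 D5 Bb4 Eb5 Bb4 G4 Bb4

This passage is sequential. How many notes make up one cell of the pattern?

18 notes total. Splitting into 3 groups of 6:
F5 D5 G5 D5 Bb4 D5 | Eb5 C5 F5 C5 Ab4 C5 | D5 Bb4 Eb5 Bb4 G4 Bb4
Each cell is the previous one down a 2nd — so the unit is 6 notes.

6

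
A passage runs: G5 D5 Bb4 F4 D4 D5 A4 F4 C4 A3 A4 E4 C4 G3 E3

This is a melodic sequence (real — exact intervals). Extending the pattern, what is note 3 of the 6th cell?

A2

Grouping in 5s, the 3rd note of each cell is Bb4, F4, C4.
Extending down a 4th: G3 → D3 → A2.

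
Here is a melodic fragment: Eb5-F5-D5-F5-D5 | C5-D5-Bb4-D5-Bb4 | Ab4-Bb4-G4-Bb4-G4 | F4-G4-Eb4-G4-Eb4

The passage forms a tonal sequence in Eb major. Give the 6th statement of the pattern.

Bb3 C4 Ab3 C4 Ab3

The 5-note cells begin on Eb5, C5, Ab4, F4 — each down a 3rd from the last.
Continuing the starts: D4 → Bb3.
So cell 6 is Bb3 C4 Ab3 C4 Ab3.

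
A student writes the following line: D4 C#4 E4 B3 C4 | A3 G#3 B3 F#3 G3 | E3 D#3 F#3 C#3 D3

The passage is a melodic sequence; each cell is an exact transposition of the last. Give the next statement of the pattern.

B2 A#2 C#3 G#2 A2

With a 5-note motive the entries are D4, A3, E3, each down a 4th from the previous.
From B2 the exact shape gives B2 A#2 C#3 G#2 A2.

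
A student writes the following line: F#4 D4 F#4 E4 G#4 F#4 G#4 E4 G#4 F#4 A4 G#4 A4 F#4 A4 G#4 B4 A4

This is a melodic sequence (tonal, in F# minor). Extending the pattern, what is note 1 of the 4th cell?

Grouping in 6s, the 1st note of each cell is F#4, G#4, A4.
One more up a 2nd gives B4.

B4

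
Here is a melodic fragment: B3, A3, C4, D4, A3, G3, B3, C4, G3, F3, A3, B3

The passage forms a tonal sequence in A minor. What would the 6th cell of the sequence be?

D3 C3 E3 F3

The 4-note cells begin on B3, A3, G3 — each down a 2nd from the last.
Extending down a 2nd: F3 → E3 → D3.
From D3 the diatonic shape gives D3 C3 E3 F3.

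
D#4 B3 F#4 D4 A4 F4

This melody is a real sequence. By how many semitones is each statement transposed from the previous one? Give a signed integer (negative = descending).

With a 2-note motive the entries are D#4, F#4, A4, each up a 3rd from the previous.
D#4 to F#4 spans +3 semitones.

3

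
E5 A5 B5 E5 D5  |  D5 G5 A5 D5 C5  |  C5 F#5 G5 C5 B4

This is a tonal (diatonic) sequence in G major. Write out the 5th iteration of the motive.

With a 5-note motive the entries are E5, D5, C5, each down a 2nd from the previous.
Extending down a 2nd: B4 → A4.
Statement 5 starts on A4 and keeps the same diatonic contour: A4 D5 E5 A4 G4.

A4 D5 E5 A4 G4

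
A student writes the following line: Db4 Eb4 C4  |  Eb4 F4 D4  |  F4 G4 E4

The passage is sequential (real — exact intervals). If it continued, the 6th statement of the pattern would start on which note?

Taking 3-note groups, the heads are Db4, Eb4, F4: the pattern moves up a 2nd.
Extending the heads up a 2nd: G4 → A4 → B4.

B4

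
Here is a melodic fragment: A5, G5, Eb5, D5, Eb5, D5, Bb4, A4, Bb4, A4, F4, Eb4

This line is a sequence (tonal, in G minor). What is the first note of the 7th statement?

Unit = 4 notes; the statements start on A5, Eb5, Bb4, moving down a 4th each time.
Extending the heads down a 4th: F4 → C4 → G3 → D3.

D3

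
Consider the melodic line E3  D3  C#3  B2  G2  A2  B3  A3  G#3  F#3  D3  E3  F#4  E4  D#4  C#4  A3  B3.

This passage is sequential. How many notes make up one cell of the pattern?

6

There are 18 notes; a 6-note unit gives 3 cells:
E3 D3 C#3 B2 G2 A2 | B3 A3 G#3 F#3 D3 E3 | F#4 E4 D#4 C#4 A3 B3
That's a consistent up a 5th shift per cell, and no other grouping gives one.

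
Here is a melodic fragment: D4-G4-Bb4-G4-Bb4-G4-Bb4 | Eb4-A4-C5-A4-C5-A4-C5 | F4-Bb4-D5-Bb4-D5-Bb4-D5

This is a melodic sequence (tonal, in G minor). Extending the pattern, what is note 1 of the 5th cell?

A4

The unit is 7 notes. Position-1 pitches of the 3 shown cells: D4, Eb4, F4.
Each moves up a 2nd. Continuing: G4 → A4.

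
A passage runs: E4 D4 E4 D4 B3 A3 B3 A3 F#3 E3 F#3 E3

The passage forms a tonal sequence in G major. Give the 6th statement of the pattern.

Unit = 4 notes; the statements start on E4, B3, F#3, moving down a 4th each time.
Carrying on: C3 → G2 → D2.
So cell 6 is D2 C2 D2 C2.

D2 C2 D2 C2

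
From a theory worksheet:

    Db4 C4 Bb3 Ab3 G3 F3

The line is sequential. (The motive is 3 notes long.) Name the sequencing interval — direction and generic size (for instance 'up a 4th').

Unit = 3 notes; the statements start on Db4, Ab3, moving down a 4th each time.
Db4 to Ab3 is down a 4th.

down a 4th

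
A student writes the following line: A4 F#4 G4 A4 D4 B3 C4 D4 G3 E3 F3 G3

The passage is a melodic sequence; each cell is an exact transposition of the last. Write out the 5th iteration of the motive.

With a 4-note motive the entries are A4, D4, G3, each down a 5th from the previous.
Carrying on: C3 → F2.
Statement 5 starts on F2 and keeps the same exact contour: F2 D2 Eb2 F2.

F2 D2 Eb2 F2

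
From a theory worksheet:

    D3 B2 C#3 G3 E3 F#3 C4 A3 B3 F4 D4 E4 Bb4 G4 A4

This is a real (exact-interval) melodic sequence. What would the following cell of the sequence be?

Taking 3-note groups, the heads are D3, G3, C4, F4, Bb4: the pattern moves up a 4th.
From Eb5 the exact shape gives Eb5 C5 D5.

Eb5 C5 D5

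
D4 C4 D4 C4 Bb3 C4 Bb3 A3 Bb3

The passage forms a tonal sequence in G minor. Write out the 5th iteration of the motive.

G3 F3 G3

The 3-note cells begin on D4, C4, Bb3 — each down a 2nd from the last.
Carrying on: A3 → G3.
So cell 5 is G3 F3 G3.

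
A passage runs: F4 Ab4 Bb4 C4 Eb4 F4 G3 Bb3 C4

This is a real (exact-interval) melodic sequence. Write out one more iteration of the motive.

D3 F3 G3

Taking 3-note groups, the heads are F4, C4, G3: the pattern moves down a 4th.
From D3 the exact shape gives D3 F3 G3.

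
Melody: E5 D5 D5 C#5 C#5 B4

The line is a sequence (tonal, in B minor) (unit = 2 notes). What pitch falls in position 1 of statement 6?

With 2-note cells, note 1 of each statement runs E5, D5, C#5.
Each moves down a 2nd. Continuing: B4 → A4 → G4.

G4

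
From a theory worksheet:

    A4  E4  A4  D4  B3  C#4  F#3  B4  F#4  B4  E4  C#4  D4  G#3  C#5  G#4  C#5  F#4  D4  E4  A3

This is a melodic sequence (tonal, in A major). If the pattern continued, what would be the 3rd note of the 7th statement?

With 7-note cells, note 3 of each statement runs A4, B4, C#5.
Each moves up a 2nd. Continuing: D5 → E5 → F#5 → G#5.

G#5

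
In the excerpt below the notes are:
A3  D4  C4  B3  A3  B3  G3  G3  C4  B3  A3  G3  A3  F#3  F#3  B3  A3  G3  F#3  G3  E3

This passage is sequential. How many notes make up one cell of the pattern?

Try groups of 7 (3 cells in 21 notes):
A3 D4 C4 B3 A3 B3 G3 | G3 C4 B3 A3 G3 A3 F#3 | F#3 B3 A3 G3 F#3 G3 E3
Every group is a transposition down a 2nd of the one before; no shorter unit works.

7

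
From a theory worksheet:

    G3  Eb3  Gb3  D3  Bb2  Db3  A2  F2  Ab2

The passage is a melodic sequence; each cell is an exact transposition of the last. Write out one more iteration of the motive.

E2 C2 Eb2

With a 3-note motive the entries are G3, D3, A2, each down a 4th from the previous.
So cell 4 is E2 C2 Eb2.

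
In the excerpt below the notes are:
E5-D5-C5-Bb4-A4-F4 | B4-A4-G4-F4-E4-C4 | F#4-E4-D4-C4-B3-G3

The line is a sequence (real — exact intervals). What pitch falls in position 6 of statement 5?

The unit is 6 notes. Position-6 pitches of the 3 shown cells: F4, C4, G3.
Carrying that down a 4th forward: D3 → A2.

A2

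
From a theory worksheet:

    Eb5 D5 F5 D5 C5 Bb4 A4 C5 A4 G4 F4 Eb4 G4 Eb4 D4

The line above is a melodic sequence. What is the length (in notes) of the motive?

5

There are 15 notes; a 5-note unit gives 3 cells:
Eb5 D5 F5 D5 C5 | Bb4 A4 C5 A4 G4 | F4 Eb4 G4 Eb4 D4
That's a consistent down a 4th shift per cell, and no other grouping gives one.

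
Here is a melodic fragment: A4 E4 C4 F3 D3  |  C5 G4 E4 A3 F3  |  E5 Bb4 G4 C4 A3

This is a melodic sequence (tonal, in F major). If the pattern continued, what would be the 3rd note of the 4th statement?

With 5-note cells, note 3 of each statement runs C4, E4, G4.
One more up a 3rd gives Bb4.

Bb4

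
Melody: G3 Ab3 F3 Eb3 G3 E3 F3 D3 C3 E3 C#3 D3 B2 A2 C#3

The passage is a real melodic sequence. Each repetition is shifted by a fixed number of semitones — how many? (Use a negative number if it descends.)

-3

Unit = 5 notes; the statements start on G3, E3, C#3, moving down a 3rd each time.
Counting half-steps from G3 to E3: -3.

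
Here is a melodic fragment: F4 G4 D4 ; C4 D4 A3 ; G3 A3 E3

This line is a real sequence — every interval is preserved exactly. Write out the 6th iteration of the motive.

The 3-note cells begin on F4, C4, G3 — each down a 4th from the last.
Continuing the starts: D3 → A2 → E2.
So cell 6 is E2 F#2 C#2.

E2 F#2 C#2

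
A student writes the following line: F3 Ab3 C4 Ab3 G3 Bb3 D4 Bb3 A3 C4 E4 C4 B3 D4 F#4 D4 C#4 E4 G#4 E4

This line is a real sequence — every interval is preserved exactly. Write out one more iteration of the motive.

D#4 F#4 A#4 F#4

Taking 4-note groups, the heads are F3, G3, A3, B3, C#4: the pattern moves up a 2nd.
From D#4 the exact shape gives D#4 F#4 A#4 F#4.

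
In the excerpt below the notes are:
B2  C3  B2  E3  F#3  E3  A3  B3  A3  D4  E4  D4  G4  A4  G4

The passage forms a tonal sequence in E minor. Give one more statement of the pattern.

C5 D5 C5

Unit = 3 notes; the statements start on B2, E3, A3, D4, G4, moving up a 4th each time.
Statement 6 starts on C5 and keeps the same diatonic contour: C5 D5 C5.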